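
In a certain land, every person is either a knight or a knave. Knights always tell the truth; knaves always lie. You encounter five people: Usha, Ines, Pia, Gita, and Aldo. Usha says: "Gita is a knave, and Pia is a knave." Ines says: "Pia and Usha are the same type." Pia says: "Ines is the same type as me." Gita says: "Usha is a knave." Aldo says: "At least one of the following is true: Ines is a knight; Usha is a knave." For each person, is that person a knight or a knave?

Knights: Ines, Gita, and Aldo. Knaves: Usha and Pia.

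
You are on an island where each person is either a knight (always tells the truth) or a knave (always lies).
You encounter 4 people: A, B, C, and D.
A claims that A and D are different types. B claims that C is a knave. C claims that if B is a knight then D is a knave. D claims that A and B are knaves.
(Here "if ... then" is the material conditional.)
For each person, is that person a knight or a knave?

A is a knight, B is a knave, C is a knight, and D is a knave.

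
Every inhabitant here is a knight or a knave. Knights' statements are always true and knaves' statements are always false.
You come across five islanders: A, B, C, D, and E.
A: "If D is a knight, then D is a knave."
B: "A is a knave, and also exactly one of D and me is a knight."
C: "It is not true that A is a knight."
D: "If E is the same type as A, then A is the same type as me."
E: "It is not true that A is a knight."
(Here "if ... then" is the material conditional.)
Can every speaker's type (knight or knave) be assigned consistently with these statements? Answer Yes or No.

No

Checking all 32 assignments, each has at least one speaker whose statement's truth value contradicts their type.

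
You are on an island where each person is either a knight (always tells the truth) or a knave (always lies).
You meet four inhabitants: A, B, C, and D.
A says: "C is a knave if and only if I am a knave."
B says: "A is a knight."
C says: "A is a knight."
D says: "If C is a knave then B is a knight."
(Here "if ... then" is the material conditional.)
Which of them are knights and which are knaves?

Since A is a knight, "C is a knave if and only if I am a knave" needs to be true, which holds.
B is a knight; "A is a knight" is true, as required.
C (knight): "A is a knight" — true. ✓
D is a knight; "if C is a knave then B is a knight" is true, as required.

A is a knight, B is a knight, C is a knight, and D is a knight.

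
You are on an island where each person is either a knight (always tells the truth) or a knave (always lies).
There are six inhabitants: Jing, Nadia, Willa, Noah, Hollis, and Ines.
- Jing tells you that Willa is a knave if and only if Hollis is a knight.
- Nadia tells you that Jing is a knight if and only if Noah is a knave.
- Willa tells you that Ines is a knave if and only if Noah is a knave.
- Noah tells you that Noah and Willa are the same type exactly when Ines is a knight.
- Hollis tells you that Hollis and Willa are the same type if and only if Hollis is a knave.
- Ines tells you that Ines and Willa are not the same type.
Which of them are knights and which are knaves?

Jing is a knight, Nadia is a knave, Willa is a knave, Noah is a knight, Hollis is a knight, and Ines is a knave.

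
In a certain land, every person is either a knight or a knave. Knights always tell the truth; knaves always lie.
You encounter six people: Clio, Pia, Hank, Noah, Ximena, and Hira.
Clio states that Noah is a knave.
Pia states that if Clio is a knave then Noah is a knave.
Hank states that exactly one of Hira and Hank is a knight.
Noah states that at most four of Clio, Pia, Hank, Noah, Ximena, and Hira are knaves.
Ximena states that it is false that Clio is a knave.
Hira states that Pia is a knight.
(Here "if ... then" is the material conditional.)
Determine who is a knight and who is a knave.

Clio is a knave, Pia is a knave, Hank is a knight, Noah is a knight, Ximena is a knave, and Hira is a knave.

Clio is a knave, and the claim "Noah is a knave" is indeed False.
Since Pia is a knave, "if Clio is a knave then Noah is a knave" needs to be False, which holds.
Hank (knight): "exactly one of Hira and Hank is a knight" — true. ✓
Noah is a knight, so "at most four of Clio, Pia, Hank, Noah, Ximena, and Hira are knaves" must be true — and it is.
Ximena is a knave, and the claim "it is false that Clio is a knave" is indeed False.
Hira is a knave; "Pia is a knight" is False, as required.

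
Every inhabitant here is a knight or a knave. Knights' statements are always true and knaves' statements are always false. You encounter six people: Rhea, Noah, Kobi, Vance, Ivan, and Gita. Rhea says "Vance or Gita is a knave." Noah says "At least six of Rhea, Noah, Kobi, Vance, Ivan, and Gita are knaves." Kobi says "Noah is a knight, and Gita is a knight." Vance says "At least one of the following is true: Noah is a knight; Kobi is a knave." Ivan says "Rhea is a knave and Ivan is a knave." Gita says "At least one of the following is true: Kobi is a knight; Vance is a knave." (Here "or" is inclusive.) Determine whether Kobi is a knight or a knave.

Kobi is a knave.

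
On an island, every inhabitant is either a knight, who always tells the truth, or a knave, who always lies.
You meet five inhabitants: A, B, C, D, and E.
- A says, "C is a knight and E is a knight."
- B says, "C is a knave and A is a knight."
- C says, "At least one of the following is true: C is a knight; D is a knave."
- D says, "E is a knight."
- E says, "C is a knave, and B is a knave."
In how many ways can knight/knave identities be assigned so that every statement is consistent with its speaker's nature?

2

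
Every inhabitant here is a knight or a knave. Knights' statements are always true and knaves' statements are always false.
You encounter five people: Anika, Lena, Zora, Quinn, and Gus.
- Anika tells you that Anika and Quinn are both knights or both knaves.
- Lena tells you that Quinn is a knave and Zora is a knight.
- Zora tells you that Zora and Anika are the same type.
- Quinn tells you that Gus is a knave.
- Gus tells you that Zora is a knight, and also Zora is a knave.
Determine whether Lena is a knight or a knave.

Consistent assignments: {Anika=knight, Lena=knave, Zora=knight, Quinn=knight, Gus=knave}; {Anika=knight, Lena=knave, Zora=knave, Quinn=knight, Gus=knave}
In every consistent assignment, Lena is a knave.

Lena is a knave.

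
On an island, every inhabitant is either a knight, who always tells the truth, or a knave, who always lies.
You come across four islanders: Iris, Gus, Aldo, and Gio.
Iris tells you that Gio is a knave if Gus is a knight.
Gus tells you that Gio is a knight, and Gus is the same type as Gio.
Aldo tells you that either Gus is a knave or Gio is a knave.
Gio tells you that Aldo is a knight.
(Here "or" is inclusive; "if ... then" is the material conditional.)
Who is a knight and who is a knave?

Iris is a knight, Gus is a knave, Aldo is a knight, and Gio is a knight.

Suppose Iris is a knave. Then Iris's statement "Gio is a knave if Gus is a knight" would have to be false. Checking the 8 ways to assign the others, none is consistent with every speaker.
(For instance, with Gus=knave, Aldo=knight, Gio=knight, Iris's claim "Gio is a knave if Gus is a knight" comes out true where it would need to be false.)
So Iris must be a knight, making "Gio is a knave if Gus is a knight" true. Taking Iris=knight, Gus=knave, Aldo=knight, Gio=knight, each remaining statement checks out:
  Gus (knave): "Gio is a knight, and Gus is the same type as Gio" — false. ✓
  Aldo (knight): "either Gus is a knave or Gio is a knave" — true. ✓
  Gio (knight): "Aldo is a knight" — true. ✓
This is the unique consistent assignment.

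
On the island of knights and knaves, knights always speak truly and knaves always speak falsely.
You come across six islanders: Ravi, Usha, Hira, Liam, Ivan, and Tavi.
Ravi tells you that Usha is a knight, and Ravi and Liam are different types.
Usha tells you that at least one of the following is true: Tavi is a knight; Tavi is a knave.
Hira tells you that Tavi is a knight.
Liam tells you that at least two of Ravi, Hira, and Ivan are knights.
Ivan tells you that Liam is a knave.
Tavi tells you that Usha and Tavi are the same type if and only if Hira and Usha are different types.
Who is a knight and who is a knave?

Knights: Usha and Ivan. Knaves: Ravi, Hira, Liam, and Tavi.

Ravi is a knave; "Usha is a knight, and Ravi and Liam are different types" is False, as required.
Usha (knight): "at least one of the following is true: Tavi is a knight; Tavi is a knave" — true. ✓
As a knave, Hira's statement "Tavi is a knight" should be False; it is.
Liam is a knave; "at least two of Ravi, Hira, and Ivan are knights" is False, as required.
Since Ivan is a knight, "Liam is a knave" needs to be true, which holds.
Tavi is a knave, and the claim "Usha and Tavi are the same type if and only if Hira and Usha are different types" is indeed False.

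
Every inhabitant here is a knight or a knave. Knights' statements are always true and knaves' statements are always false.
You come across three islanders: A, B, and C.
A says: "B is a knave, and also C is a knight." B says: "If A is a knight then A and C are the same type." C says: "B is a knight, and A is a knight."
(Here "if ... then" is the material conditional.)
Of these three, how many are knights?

1

The unique consistent assignment is A=knave, B=knight, C=knave.
That has 1 knight.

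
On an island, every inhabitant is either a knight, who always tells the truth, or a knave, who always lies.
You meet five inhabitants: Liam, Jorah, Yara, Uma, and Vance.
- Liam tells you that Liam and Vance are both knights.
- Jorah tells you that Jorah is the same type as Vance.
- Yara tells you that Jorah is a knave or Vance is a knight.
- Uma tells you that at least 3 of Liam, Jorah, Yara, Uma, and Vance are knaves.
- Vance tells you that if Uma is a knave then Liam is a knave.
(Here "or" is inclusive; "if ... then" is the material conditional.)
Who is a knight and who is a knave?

Knights: Jorah, Yara, and Vance. Knaves: Liam and Uma.

Suppose Liam is a knight. Then Liam's statement "Liam and Vance are both knights" would have to be true. Checking the 16 ways to assign the others, none is consistent with every speaker.
(For instance, with Jorah=knight, Yara=knight, Uma=knave, Vance=knight, Vance's claim "if Uma is a knave then Liam is a knave" comes out false where it would need to be true.)
So Liam must be a knave, making "Liam and Vance are both knights" false. Taking Liam=knave, Jorah=knight, Yara=knight, Uma=knave, Vance=knight, each remaining statement checks out:
  Jorah (knight): "Jorah is the same type as Vance" — true. ✓
  Yara (knight): "Jorah is a knave or Vance is a knight" — true. ✓
  Uma (knave): "at least 3 of Liam, Jorah, Yara, Uma, and Vance are knaves" — false. ✓
  Vance (knight): "if Uma is a knave then Liam is a knave" — true. ✓
This is the unique consistent assignment.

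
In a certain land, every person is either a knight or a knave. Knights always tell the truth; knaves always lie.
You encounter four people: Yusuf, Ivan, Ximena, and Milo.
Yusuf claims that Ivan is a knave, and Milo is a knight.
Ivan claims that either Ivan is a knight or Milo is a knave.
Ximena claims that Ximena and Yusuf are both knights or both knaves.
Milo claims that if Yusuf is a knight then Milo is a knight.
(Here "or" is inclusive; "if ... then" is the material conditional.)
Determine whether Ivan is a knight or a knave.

Consistent assignments: {Yusuf=knight, Ivan=knave, Ximena=knight, Milo=knight}; {Yusuf=knight, Ivan=knave, Ximena=knave, Milo=knight}
In every consistent assignment, Ivan is a knave.

Ivan is a knave.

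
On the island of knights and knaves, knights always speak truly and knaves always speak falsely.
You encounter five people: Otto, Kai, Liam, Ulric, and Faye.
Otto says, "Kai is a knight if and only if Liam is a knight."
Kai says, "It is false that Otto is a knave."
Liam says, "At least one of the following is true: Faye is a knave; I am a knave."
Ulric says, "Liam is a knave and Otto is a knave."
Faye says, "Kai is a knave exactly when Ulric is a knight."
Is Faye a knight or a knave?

Consistent assignments: {Otto=knave, Kai=knave, Liam=knight, Ulric=knave, Faye=knave}
In every consistent assignment, Faye is a knave.

Faye is a knave.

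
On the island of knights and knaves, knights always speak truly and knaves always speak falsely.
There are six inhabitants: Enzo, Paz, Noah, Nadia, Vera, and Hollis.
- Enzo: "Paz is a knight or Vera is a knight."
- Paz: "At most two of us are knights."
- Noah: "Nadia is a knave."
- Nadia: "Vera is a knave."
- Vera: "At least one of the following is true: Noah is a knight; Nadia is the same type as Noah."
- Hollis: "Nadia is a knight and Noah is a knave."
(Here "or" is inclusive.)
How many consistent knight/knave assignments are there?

1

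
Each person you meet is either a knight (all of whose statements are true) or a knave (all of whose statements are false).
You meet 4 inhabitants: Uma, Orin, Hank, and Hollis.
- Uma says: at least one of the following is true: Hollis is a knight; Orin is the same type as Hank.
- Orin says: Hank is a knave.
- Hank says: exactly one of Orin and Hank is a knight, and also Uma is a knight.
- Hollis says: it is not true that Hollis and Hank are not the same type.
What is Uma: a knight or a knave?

Uma is a knight.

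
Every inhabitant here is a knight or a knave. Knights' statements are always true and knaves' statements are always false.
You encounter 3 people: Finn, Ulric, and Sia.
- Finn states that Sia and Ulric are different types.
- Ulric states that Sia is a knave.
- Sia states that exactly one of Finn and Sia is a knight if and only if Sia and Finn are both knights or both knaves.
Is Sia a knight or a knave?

Sia is a knave.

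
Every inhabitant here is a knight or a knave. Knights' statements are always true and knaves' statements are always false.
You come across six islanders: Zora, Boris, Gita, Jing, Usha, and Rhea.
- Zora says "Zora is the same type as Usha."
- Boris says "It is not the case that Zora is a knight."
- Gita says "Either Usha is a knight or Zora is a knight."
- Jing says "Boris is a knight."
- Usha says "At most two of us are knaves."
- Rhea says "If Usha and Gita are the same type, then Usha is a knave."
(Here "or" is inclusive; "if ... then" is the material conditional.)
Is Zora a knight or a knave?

Zora is a knave.

Consistent assignments: {Zora=knave, Boris=knight, Gita=knight, Jing=knight, Usha=knight, Rhea=knave}
In every consistent assignment, Zora is a knave.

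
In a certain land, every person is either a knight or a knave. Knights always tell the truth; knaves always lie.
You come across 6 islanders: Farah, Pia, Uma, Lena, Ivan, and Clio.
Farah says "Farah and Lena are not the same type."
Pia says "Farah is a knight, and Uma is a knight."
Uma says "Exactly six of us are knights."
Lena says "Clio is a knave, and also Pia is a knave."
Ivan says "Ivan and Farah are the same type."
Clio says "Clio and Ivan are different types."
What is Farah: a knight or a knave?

Farah is a knight.

Consistent assignments: {Farah=knight, Pia=knave, Uma=knave, Lena=knave, Ivan=knave, Clio=knight}
In every consistent assignment, Farah is a knight.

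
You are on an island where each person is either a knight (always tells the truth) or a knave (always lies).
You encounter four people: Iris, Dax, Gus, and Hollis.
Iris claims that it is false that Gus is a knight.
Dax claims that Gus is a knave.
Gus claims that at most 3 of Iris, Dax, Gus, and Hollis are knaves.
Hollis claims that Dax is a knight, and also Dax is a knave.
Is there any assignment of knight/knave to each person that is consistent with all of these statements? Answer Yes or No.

One consistent assignment: Iris=knave, Dax=knave, Gus=knight, Hollis=knave.

Yes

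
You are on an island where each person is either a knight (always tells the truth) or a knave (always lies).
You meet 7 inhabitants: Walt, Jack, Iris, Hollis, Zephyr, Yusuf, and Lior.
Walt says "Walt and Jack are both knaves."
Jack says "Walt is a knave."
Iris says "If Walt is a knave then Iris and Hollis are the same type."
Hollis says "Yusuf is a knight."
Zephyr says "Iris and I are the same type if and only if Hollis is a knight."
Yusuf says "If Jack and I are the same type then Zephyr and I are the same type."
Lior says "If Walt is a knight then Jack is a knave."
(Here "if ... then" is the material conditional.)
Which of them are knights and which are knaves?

Walt is a knave, Jack is a knight, Iris is a knight, Hollis is a knight, Zephyr is a knight, Yusuf is a knight, and Lior is a knight.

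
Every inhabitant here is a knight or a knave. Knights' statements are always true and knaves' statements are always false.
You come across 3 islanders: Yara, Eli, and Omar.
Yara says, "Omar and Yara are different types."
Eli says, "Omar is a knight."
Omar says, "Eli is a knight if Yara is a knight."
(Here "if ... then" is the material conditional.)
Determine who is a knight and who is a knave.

Yara is a knight, so "Omar and Yara are different types" must be true — and it is.
Eli is a knave; "Omar is a knight" is false, as required.
As a knave, Omar's statement "Eli is a knight if Yara is a knight" should be false; it is.

Yara is a knight, Eli is a knave, and Omar is a knave.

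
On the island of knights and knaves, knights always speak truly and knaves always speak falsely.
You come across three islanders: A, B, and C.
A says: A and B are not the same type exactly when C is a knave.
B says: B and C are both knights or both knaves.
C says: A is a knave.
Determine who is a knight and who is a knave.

A is a knave, B is a knight, and C is a knight.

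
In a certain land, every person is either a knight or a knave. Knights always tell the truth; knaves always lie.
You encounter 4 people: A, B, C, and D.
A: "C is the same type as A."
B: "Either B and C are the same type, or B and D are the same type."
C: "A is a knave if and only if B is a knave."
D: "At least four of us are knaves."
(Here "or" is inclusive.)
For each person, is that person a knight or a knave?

Suppose A is a knave. Then A's statement "C is the same type as A" would have to be false. Checking the 8 ways to assign the others, none is consistent with every speaker.
(For instance, with B=knight, C=knight, D=knave, C's claim "A is a knave if and only if B is a knave" comes out false where it would need to be true.)
So A must be a knight, making "C is the same type as A" true. Taking A=knight, B=knight, C=knight, D=knave, each remaining statement checks out:
  B (knight): "either B and C are the same type, or B and D are the same type" — true. ✓
  C (knight): "A is a knave if and only if B is a knave" — true. ✓
  D (knave): "at least four of us are knaves" — false. ✓
This is the unique consistent assignment.

A is a knight, B is a knight, C is a knight, and D is a knave.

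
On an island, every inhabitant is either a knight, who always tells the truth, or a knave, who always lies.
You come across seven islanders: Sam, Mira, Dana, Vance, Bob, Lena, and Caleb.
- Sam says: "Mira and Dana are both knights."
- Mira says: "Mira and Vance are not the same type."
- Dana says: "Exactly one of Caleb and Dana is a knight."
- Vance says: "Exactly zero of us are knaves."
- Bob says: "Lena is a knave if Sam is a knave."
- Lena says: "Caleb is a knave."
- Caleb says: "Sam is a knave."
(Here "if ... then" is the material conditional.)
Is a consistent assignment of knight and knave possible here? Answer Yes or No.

One consistent assignment: Sam=knight, Mira=knight, Dana=knight, Vance=knave, Bob=knight, Lena=knight, Caleb=knave.

Yes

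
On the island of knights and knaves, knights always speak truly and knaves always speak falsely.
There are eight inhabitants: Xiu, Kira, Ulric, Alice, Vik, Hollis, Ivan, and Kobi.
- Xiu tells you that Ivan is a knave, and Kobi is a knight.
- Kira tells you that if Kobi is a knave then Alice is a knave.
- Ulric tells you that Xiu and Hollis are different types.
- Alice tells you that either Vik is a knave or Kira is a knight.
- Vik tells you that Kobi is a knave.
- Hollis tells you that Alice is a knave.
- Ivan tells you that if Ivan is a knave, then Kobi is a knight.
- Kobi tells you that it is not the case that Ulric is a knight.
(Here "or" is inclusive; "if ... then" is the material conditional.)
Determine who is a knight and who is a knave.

Knights: Kira, Alice, Ivan, and Kobi. Knaves: Xiu, Ulric, Vik, and Hollis.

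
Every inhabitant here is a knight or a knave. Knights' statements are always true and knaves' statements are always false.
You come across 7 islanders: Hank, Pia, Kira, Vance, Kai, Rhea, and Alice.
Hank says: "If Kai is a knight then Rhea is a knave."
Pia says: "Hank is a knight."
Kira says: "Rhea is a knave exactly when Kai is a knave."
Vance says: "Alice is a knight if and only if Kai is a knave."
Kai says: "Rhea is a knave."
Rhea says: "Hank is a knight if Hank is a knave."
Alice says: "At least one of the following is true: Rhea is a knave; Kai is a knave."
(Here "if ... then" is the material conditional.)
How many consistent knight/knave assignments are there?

1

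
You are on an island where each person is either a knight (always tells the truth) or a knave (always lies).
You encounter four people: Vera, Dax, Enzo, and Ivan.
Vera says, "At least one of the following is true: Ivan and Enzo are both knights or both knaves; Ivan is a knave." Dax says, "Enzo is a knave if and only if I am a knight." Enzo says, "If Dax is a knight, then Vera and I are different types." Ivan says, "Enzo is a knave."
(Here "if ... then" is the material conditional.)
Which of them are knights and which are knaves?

Vera is a knave, and the claim "at least one of the following is true: Ivan and Enzo are both knights or both knaves; Ivan is a knave" is indeed false.
Since Dax is a knight, "Enzo is a knave if and only if I am a knight" needs to be True, which holds.
Enzo (knave): "if Dax is a knight, then Vera and I are different types" — false. ✓
Ivan is a knight; "Enzo is a knave" is True, as required.

Vera is a knave, Dax is a knight, Enzo is a knave, and Ivan is a knight.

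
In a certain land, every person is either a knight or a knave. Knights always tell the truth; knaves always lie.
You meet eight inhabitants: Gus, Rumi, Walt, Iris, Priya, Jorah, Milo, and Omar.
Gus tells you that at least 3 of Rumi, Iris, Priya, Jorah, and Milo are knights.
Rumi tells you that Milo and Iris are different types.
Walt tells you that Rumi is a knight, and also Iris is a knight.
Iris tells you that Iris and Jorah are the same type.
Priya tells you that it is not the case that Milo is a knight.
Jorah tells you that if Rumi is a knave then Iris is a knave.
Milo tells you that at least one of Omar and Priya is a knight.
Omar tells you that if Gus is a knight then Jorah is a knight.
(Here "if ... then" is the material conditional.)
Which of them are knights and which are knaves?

Gus is a knight, so "at least 3 of Rumi, Iris, Priya, Jorah, and Milo are knights" must be true — and it is.
As a knight, Rumi's statement "Milo and Iris are different types" should be true; it is.
Walt is a knave, so "Rumi is a knight, and also Iris is a knight" must be False — and it is.
Iris is a knave, so "Iris and Jorah are the same type" must be False — and it is.
Priya is a knave, and the claim "it is not the case that Milo is a knight" is indeed False.
Jorah is a knight, and the claim "if Rumi is a knave then Iris is a knave" is indeed true.
Milo (knight): "at least one of Omar and Priya is a knight" — true. ✓
As a knight, Omar's statement "if Gus is a knight then Jorah is a knight" should be true; it is.

Gus is a knight, Rumi is a knight, Walt is a knave, Iris is a knave, Priya is a knave, Jorah is a knight, Milo is a knight, and Omar is a knight.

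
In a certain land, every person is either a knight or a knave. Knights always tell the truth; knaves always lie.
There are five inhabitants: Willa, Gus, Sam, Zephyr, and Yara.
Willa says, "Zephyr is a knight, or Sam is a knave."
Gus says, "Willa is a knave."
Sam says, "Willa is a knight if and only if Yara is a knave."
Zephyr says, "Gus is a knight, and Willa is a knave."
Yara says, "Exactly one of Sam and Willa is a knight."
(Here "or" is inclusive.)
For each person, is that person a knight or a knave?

Willa (knight): "Zephyr is a knight, or Sam is a knave" — true. ✓
Gus (knave): "Willa is a knave" — false. ✓
Sam is a knave, so "Willa is a knight if and only if Yara is a knave" must be false — and it is.
Zephyr (knave): "Gus is a knight, and Willa is a knave" — false. ✓
Yara is a knight, and the claim "exactly one of Sam and Willa is a knight" is indeed true.

Knights: Willa and Yara. Knaves: Gus, Sam, and Zephyr.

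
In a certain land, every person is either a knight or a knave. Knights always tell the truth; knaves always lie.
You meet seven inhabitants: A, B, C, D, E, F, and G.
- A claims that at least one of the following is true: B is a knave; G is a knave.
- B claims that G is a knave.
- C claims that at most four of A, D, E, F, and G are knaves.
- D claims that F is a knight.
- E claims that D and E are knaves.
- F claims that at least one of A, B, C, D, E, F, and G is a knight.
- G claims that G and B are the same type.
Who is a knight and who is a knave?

A is a knight, B is a knight, C is a knight, D is a knight, E is a knave, F is a knight, and G is a knave.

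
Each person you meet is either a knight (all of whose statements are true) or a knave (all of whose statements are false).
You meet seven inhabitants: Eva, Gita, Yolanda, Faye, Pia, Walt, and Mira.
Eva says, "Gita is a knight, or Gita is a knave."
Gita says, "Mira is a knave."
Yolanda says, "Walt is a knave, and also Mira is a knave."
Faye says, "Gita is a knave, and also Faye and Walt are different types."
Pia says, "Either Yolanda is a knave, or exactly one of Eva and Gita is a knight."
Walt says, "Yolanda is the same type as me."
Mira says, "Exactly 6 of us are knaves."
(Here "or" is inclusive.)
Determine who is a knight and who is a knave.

Eva is a knight, Gita is a knight, Yolanda is a knight, Faye is a knave, Pia is a knave, Walt is a knave, and Mira is a knave.

Eva is a knight; "Gita is a knight, or Gita is a knave" is true, as required.
Gita is a knight, and the claim "Mira is a knave" is indeed true.
Yolanda is a knight, so "Walt is a knave, and also Mira is a knave" must be true — and it is.
Faye is a knave; "Gita is a knave, and also Faye and Walt are different types" is False, as required.
Pia is a knave, so "either Yolanda is a knave, or exactly one of Eva and Gita is a knight" must be False — and it is.
Walt (knave): "Yolanda is the same type as me" — False. ✓
Mira is a knave, and the claim "exactly 6 of us are knaves" is indeed False.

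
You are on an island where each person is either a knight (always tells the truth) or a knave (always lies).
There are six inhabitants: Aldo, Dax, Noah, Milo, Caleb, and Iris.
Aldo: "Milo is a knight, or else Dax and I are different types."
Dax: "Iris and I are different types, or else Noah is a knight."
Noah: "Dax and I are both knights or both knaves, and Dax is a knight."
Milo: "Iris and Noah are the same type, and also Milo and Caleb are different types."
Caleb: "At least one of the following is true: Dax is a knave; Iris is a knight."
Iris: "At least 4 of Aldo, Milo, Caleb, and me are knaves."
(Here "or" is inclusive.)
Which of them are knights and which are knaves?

Knights: Aldo, Dax, and Milo. Knaves: Noah, Caleb, and Iris.

Aldo is a knight, so "Milo is a knight, or else Dax and I are different types" must be true — and it is.
Dax is a knight, and the claim "Iris and I are different types, or else Noah is a knight" is indeed true.
Since Noah is a knave, "Dax and I are both knights or both knaves, and Dax is a knight" needs to be false, which holds.
Milo is a knight, and the claim "Iris and Noah are the same type, and also Milo and Caleb are different types" is indeed true.
Caleb is a knave, and the claim "at least one of the following is true: Dax is a knave; Iris is a knight" is indeed false.
As a knave, Iris's statement "at least 4 of Aldo, Milo, Caleb, and me are knaves" should be false; it is.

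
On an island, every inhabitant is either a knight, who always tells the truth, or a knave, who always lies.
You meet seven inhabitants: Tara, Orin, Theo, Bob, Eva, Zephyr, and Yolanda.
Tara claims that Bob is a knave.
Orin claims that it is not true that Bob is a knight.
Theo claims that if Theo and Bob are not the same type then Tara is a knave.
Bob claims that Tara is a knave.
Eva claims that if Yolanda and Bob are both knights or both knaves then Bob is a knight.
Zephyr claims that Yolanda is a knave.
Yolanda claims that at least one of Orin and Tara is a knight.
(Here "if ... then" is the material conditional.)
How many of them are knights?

4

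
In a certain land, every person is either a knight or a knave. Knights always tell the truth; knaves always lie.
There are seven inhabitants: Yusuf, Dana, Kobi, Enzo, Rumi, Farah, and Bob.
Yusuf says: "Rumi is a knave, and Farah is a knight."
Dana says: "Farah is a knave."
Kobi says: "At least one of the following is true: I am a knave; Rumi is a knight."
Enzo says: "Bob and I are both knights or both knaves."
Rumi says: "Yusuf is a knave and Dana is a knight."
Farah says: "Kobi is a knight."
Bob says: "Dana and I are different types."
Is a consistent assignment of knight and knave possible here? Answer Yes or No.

Checking all 128 assignments, each has at least one speaker whose statement's truth value contradicts their type.

No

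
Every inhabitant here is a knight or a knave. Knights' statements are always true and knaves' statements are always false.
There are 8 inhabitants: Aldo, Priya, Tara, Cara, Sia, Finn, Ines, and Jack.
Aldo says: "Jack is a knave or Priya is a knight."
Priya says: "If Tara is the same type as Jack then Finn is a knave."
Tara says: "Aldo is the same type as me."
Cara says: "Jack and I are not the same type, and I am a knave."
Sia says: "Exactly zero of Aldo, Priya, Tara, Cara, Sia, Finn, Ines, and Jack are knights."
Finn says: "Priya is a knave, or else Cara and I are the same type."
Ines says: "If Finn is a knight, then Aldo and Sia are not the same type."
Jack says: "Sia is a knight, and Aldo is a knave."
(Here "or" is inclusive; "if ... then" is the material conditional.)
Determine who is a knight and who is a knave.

Aldo is a knight, Priya is a knave, Tara is a knave, Cara is a knave, Sia is a knave, Finn is a knight, Ines is a knight, and Jack is a knave.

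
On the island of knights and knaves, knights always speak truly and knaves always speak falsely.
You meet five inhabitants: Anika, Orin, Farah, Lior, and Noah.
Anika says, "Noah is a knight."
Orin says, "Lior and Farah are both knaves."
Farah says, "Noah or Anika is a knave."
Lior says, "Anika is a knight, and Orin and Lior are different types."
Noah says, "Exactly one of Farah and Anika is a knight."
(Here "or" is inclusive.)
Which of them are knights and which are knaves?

Knights: Anika, Lior, and Noah. Knaves: Orin and Farah.

Anika is a knight; "Noah is a knight" is true, as required.
Orin is a knave, and the claim "Lior and Farah are both knaves" is indeed False.
Since Farah is a knave, "Noah or Anika is a knave" needs to be False, which holds.
Lior is a knight, so "Anika is a knight, and Orin and Lior are different types" must be true — and it is.
Noah (knight): "exactly one of Farah and Anika is a knight" — true. ✓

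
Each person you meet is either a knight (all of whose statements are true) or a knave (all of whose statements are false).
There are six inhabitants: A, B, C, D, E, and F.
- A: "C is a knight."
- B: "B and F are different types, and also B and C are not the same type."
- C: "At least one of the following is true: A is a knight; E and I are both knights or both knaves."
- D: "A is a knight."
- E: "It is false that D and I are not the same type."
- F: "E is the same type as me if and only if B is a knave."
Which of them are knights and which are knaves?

A is a knight, B is a knave, C is a knight, D is a knight, E is a knight, and F is a knave.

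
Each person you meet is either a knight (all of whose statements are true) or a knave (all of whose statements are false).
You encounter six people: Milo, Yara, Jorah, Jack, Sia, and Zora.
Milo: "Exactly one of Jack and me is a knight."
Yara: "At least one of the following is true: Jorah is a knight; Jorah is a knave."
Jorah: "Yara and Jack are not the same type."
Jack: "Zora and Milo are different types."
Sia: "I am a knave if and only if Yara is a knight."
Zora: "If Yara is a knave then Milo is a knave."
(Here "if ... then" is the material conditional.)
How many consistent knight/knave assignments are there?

0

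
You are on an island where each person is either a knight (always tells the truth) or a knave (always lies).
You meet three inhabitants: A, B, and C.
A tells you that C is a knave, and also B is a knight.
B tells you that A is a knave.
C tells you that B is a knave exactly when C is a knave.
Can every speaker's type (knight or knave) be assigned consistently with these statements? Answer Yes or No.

Yes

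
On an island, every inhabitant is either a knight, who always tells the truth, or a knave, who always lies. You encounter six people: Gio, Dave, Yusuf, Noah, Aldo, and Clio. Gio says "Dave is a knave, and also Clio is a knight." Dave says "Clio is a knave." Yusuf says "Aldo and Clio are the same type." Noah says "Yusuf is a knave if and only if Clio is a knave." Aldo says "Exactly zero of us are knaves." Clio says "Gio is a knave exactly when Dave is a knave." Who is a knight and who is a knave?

Gio is a knave, Dave is a knight, Yusuf is a knight, Noah is a knave, Aldo is a knave, and Clio is a knave.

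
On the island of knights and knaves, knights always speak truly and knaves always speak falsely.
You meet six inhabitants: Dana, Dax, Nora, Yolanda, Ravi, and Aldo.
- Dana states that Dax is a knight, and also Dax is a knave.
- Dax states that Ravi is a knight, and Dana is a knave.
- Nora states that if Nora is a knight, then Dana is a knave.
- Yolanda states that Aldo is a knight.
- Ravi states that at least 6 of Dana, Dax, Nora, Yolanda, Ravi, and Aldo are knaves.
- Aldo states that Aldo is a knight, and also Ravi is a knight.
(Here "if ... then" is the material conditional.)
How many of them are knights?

1

The unique consistent assignment is Dana=knave, Dax=knave, Nora=knight, Yolanda=knave, Ravi=knave, Aldo=knave.
That has 1 knight.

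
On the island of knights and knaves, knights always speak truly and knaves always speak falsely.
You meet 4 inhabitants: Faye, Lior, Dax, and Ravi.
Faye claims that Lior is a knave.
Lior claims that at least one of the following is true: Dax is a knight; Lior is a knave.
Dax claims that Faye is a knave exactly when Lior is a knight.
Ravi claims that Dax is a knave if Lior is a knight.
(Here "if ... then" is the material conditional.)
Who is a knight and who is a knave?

Faye is a knave, Lior is a knight, Dax is a knight, and Ravi is a knave.

Suppose Faye is a knight. Then Faye's statement "Lior is a knave" would have to be true. Checking the 8 ways to assign the others, none is consistent with every speaker.
(For instance, with Lior=knight, Dax=knight, Ravi=knave, Faye's claim "Lior is a knave" comes out false where it would need to be true.)
So Faye must be a knave, making "Lior is a knave" false. Taking Faye=knave, Lior=knight, Dax=knight, Ravi=knave, each remaining statement checks out:
  Lior (knight): "at least one of the following is true: Dax is a knight; Lior is a knave" — true. ✓
  Dax (knight): "Faye is a knave exactly when Lior is a knight" — true. ✓
  Ravi (knave): "Dax is a knave if Lior is a knight" — false. ✓
This is the unique consistent assignment.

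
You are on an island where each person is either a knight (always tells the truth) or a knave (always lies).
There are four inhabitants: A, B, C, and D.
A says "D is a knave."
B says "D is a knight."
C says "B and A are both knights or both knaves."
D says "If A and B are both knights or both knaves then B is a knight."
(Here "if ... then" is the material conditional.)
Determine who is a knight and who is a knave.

Suppose A is a knight. Then A's statement "D is a knave" would have to be true. Checking the 8 ways to assign the others, none is consistent with every speaker.
(For instance, with B=knight, C=knave, D=knight, A's claim "D is a knave" comes out false where it would need to be true.)
So A must be a knave, making "D is a knave" false. Taking A=knave, B=knight, C=knave, D=knight, each remaining statement checks out:
  B (knight): "D is a knight" — true. ✓
  C (knave): "B and A are both knights or both knaves" — false. ✓
  D (knight): "if A and B are both knights or both knaves then B is a knight" — true. ✓
This is the unique consistent assignment.

A is a knave, B is a knight, C is a knave, and D is a knight.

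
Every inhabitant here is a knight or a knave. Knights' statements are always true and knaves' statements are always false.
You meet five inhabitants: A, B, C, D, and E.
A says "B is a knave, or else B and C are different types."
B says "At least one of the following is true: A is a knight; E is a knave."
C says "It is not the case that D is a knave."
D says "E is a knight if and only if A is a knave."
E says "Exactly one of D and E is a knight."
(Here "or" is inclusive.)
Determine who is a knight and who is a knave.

A is a knight, B is a knight, C is a knave, D is a knave, and E is a knight.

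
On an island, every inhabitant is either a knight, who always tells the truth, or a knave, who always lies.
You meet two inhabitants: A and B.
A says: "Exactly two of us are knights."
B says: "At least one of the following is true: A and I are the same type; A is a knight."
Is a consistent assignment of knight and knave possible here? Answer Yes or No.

One consistent assignment: A=knight, B=knight.

Yes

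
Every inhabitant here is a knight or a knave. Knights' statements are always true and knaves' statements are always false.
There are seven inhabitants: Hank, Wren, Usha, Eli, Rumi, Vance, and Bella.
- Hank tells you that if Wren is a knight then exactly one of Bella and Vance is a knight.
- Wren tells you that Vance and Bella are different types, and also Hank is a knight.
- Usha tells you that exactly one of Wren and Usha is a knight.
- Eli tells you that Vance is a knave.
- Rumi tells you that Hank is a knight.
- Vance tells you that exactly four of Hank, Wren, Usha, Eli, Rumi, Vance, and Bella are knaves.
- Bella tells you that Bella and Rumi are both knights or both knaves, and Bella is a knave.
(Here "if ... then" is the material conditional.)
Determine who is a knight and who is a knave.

Knights: Hank, Usha, Eli, and Rumi. Knaves: Wren, Vance, and Bella.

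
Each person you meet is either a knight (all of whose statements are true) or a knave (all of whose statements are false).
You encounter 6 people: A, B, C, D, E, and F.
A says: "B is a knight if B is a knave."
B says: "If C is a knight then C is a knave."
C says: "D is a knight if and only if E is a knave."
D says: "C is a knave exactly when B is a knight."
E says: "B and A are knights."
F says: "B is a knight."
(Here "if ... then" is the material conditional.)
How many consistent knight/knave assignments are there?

2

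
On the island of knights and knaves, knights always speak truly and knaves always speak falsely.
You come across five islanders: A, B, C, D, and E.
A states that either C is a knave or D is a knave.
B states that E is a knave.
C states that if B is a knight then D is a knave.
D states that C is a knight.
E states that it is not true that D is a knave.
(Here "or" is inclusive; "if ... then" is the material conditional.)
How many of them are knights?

3

The unique consistent assignment is A=knave, B=knave, C=knight, D=knight, E=knight.
That has 3 knights.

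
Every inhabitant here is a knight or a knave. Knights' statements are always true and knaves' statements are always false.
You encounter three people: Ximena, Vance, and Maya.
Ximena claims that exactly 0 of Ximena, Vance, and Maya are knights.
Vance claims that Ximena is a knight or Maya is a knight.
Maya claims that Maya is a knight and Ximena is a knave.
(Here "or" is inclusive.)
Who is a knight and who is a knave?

Ximena is a knave, Vance is a knight, and Maya is a knight.

Ximena (knave): "exactly 0 of Ximena, Vance, and Maya are knights" — False. ✓
As a knight, Vance's statement "Ximena is a knight or Maya is a knight" should be true; it is.
Maya is a knight, and the claim "Maya is a knight and Ximena is a knave" is indeed true.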